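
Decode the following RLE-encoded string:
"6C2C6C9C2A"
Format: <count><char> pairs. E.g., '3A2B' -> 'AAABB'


Expanding each <count><char> pair:
  6C -> 'CCCCCC'
  2C -> 'CC'
  6C -> 'CCCCCC'
  9C -> 'CCCCCCCCC'
  2A -> 'AA'

Decoded = CCCCCCCCCCCCCCCCCCCCCCCAA


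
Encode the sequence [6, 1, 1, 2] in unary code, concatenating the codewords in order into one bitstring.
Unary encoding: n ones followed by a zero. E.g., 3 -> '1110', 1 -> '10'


Encode each number as n ones followed by a terminating 0:
  6 -> 1111110 (7 bits)
  1 -> 10 (2 bits)
  1 -> 10 (2 bits)
  2 -> 110 (3 bits)
Total length = 7 + 2 + 2 + 3 = 14 bits.

Unary([6, 1, 1, 2]) = 11111101010110 (14 bits)


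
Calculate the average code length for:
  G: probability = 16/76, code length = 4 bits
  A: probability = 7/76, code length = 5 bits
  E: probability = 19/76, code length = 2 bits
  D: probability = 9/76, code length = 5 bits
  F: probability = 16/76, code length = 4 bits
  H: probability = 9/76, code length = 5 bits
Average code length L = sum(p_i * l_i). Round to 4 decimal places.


Weighted contributions p_i * l_i:
  G: (16/76) * 4 = 64/76
  A: (7/76) * 5 = 35/76
  E: (19/76) * 2 = 38/76
  D: (9/76) * 5 = 45/76
  F: (16/76) * 4 = 64/76
  H: (9/76) * 5 = 45/76
Sum = (64 + 35 + 38 + 45 + 64 + 45)/76 = 291/76

L = 291/76 = 3.8289 bits/symbol


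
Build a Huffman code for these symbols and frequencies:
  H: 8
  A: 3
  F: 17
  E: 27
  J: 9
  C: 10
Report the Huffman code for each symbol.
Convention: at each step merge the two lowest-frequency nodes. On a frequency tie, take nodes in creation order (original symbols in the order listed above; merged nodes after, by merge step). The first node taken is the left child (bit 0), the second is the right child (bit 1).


Huffman tree construction:
Step 1: Merge A(3) + H(8) = 11
Step 2: Merge J(9) + C(10) = 19
Step 3: Merge (A+H)(11) + F(17) = 28
Step 4: Merge (J+C)(19) + E(27) = 46
Step 5: Merge ((A+H)+F)(28) + ((J+C)+E)(46) = 74
Read each symbol's code off the tree from the root (left child = 0, right child = 1).

Codes:
  H: 001 (length 3)
  A: 000 (length 3)
  F: 01 (length 2)
  E: 11 (length 2)
  J: 100 (length 3)
  C: 101 (length 3)
Average code length: 178/74 = 2.4054 bits/symbol


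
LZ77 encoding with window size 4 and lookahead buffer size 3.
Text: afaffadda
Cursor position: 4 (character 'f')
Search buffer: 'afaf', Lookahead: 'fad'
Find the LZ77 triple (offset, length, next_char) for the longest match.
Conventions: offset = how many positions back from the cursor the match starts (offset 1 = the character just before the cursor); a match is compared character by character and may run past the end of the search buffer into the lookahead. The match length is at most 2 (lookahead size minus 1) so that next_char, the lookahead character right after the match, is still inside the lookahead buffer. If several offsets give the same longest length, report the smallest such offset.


Try each offset into the search buffer:
  offset=1 (pos 3, char 'f'): match length 1
  offset=2 (pos 2, char 'a'): match length 0
  offset=3 (pos 1, char 'f'): match length 2
  offset=4 (pos 0, char 'a'): match length 0
Longest match has length 2 at offset 3.
next_char = character at position 4 + 2 = 6 -> 'd'

Best match: offset=3, length=2 (matching 'fa' starting at position 1)
LZ77 triple: (3, 2, 'd')


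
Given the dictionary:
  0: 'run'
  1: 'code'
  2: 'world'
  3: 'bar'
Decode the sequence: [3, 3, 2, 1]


Look up each index in the dictionary:
  3 -> 'bar'
  3 -> 'bar'
  2 -> 'world'
  1 -> 'code'

Decoded: "bar bar world code"


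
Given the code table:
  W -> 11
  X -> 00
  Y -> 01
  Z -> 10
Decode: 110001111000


Decoding:
11 -> W
00 -> X
01 -> Y
11 -> W
10 -> Z
00 -> X


Result: WXYWZX


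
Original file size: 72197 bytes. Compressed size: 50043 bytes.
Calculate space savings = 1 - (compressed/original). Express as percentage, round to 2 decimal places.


ratio = compressed/original = 50043/72197 = 0.693145
savings = 1 - ratio = 1 - 0.693145 = 0.306855
as a percentage: 0.306855 * 100 = 30.69%

Space savings = 1 - 50043/72197 = 30.69%


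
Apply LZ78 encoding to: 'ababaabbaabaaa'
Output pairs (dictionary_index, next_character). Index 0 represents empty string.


LZ78 encoding steps:
Dictionary: {0: ''}
Step 1: w='' (idx 0), next='a' -> output (0, 'a'), add 'a' as idx 1
Step 2: w='' (idx 0), next='b' -> output (0, 'b'), add 'b' as idx 2
Step 3: w='a' (idx 1), next='b' -> output (1, 'b'), add 'ab' as idx 3
Step 4: w='a' (idx 1), next='a' -> output (1, 'a'), add 'aa' as idx 4
Step 5: w='b' (idx 2), next='b' -> output (2, 'b'), add 'bb' as idx 5
Step 6: w='aa' (idx 4), next='b' -> output (4, 'b'), add 'aab' as idx 6
Step 7: w='aa' (idx 4), next='a' -> output (4, 'a'), add 'aaa' as idx 7


Encoded: [(0, 'a'), (0, 'b'), (1, 'b'), (1, 'a'), (2, 'b'), (4, 'b'), (4, 'a')]


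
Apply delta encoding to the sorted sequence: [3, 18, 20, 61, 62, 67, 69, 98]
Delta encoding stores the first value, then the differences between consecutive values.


First value: 3
Deltas:
  18 - 3 = 15
  20 - 18 = 2
  61 - 20 = 41
  62 - 61 = 1
  67 - 62 = 5
  69 - 67 = 2
  98 - 69 = 29


Delta encoded: [3, 15, 2, 41, 1, 5, 2, 29]


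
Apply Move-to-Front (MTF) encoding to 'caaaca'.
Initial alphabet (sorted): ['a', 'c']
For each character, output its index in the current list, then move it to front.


MTF encoding:
'c': index 1 in ['a', 'c'] -> ['c', 'a']
'a': index 1 in ['c', 'a'] -> ['a', 'c']
'a': index 0 in ['a', 'c'] -> ['a', 'c']
'a': index 0 in ['a', 'c'] -> ['a', 'c']
'c': index 1 in ['a', 'c'] -> ['c', 'a']
'a': index 1 in ['c', 'a'] -> ['a', 'c']


Output: [1, 1, 0, 0, 1, 1]


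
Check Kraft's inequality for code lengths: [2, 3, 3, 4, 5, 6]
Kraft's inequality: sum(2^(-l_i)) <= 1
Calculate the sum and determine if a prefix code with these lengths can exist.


Sum = 2^(-2) + 2^(-3) + 2^(-3) + 2^(-4) + 2^(-5) + 2^(-6)
    = 0.25 + 0.125 + 0.125 + 0.0625 + 0.03125 + 0.015625
    = 39/64 = 0.609375
Since 0.609375 <= 1, Kraft's inequality IS satisfied.
A prefix code with these lengths CAN exist.

Kraft sum = 0.609375. Satisfied.


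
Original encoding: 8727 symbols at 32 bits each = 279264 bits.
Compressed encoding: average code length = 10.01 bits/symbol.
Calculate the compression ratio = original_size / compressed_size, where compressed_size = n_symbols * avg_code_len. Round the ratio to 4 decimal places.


original_size = n_symbols * orig_bits = 8727 * 32 = 279264 bits
compressed_size = n_symbols * avg_code_len = 8727 * 10.01 = 87357.27 bits
ratio = original_size / compressed_size = 279264 / 87357.27 = 3.1968

Compression ratio = 3.1968


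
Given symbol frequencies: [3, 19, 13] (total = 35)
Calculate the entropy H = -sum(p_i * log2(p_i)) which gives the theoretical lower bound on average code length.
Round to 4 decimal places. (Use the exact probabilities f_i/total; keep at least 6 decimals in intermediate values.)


Per-symbol terms -p_i * log2(p_i) with p_i = f_i/35:
  p = 3/35 = 0.085714: log2(p) = -3.544321, -p*log2(p) = 0.303799
  p = 19/35 = 0.542857: log2(p) = -0.881356, -p*log2(p) = 0.478450
  p = 13/35 = 0.371429: log2(p) = -1.428843, -p*log2(p) = 0.530713
H = 0.303799 + 0.478450 + 0.530713 = 1.312962

H = 1.313 bits/symbol


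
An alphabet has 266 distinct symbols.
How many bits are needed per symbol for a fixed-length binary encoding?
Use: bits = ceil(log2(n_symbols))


log2(266) = 8.0553
Bracket: 2^8 = 256 < 266 <= 2^9 = 512
So ceil(log2(266)) = 9

bits = ceil(log2(266)) = ceil(8.0553) = 9 bits


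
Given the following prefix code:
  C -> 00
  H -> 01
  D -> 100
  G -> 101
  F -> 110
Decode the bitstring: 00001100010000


Decoding step by step:
Bits 00 -> C
Bits 00 -> C
Bits 110 -> F
Bits 00 -> C
Bits 100 -> D
Bits 00 -> C


Decoded message: CCFCDC


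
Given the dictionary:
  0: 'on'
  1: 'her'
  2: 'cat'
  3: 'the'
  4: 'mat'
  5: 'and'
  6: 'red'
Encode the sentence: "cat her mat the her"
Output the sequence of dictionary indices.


Look up each word in the dictionary:
  'cat' -> 2
  'her' -> 1
  'mat' -> 4
  'the' -> 3
  'her' -> 1

Encoded: [2, 1, 4, 3, 1]


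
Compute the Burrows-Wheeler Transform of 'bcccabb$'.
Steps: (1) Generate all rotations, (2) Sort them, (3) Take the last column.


Rotations (sorted):
  0: $bcccabb -> last char: b
  1: abb$bccc -> last char: c
  2: b$bcccab -> last char: b
  3: bb$bccca -> last char: a
  4: bcccabb$ -> last char: $
  5: cabb$bcc -> last char: c
  6: ccabb$bc -> last char: c
  7: cccabb$b -> last char: b


BWT = bcba$ccb


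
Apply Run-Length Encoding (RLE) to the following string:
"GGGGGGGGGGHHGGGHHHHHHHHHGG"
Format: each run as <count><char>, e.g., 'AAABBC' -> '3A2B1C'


Scanning runs left to right:
  i=0: run of 'G' x 10 -> '10G'
  i=10: run of 'H' x 2 -> '2H'
  i=12: run of 'G' x 3 -> '3G'
  i=15: run of 'H' x 9 -> '9H'
  i=24: run of 'G' x 2 -> '2G'

RLE = 10G2H3G9H2G


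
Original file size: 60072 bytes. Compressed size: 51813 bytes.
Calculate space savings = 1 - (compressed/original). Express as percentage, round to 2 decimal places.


ratio = compressed/original = 51813/60072 = 0.862515
savings = 1 - ratio = 1 - 0.862515 = 0.137485
as a percentage: 0.137485 * 100 = 13.75%

Space savings = 1 - 51813/60072 = 13.75%


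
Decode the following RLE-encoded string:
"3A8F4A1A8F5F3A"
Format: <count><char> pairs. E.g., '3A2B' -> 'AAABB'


Expanding each <count><char> pair:
  3A -> 'AAA'
  8F -> 'FFFFFFFF'
  4A -> 'AAAA'
  1A -> 'A'
  8F -> 'FFFFFFFF'
  5F -> 'FFFFF'
  3A -> 'AAA'

Decoded = AAAFFFFFFFFAAAAAFFFFFFFFFFFFFAAA


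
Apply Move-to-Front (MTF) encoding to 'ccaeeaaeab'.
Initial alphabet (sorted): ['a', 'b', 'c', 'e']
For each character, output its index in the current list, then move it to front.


MTF encoding:
'c': index 2 in ['a', 'b', 'c', 'e'] -> ['c', 'a', 'b', 'e']
'c': index 0 in ['c', 'a', 'b', 'e'] -> ['c', 'a', 'b', 'e']
'a': index 1 in ['c', 'a', 'b', 'e'] -> ['a', 'c', 'b', 'e']
'e': index 3 in ['a', 'c', 'b', 'e'] -> ['e', 'a', 'c', 'b']
'e': index 0 in ['e', 'a', 'c', 'b'] -> ['e', 'a', 'c', 'b']
'a': index 1 in ['e', 'a', 'c', 'b'] -> ['a', 'e', 'c', 'b']
'a': index 0 in ['a', 'e', 'c', 'b'] -> ['a', 'e', 'c', 'b']
'e': index 1 in ['a', 'e', 'c', 'b'] -> ['e', 'a', 'c', 'b']
'a': index 1 in ['e', 'a', 'c', 'b'] -> ['a', 'e', 'c', 'b']
'b': index 3 in ['a', 'e', 'c', 'b'] -> ['b', 'a', 'e', 'c']


Output: [2, 0, 1, 3, 0, 1, 0, 1, 1, 3]


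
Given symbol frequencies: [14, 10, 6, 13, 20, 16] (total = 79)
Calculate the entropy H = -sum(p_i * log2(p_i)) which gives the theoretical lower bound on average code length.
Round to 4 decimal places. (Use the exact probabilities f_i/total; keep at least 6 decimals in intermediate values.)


Per-symbol terms -p_i * log2(p_i) with p_i = f_i/79:
  p = 14/79 = 0.177215: log2(p) = -2.496426, -p*log2(p) = 0.442405
  p = 10/79 = 0.126582: log2(p) = -2.981853, -p*log2(p) = 0.377450
  p = 6/79 = 0.075949: log2(p) = -3.718818, -p*log2(p) = 0.282442
  p = 13/79 = 0.164557: log2(p) = -2.603341, -p*log2(p) = 0.428398
  p = 20/79 = 0.253165: log2(p) = -1.981853, -p*log2(p) = 0.501735
  p = 16/79 = 0.202532: log2(p) = -2.303781, -p*log2(p) = 0.466589
H = 0.442405 + 0.377450 + 0.282442 + 0.428398 + 0.501735 + 0.466589 = 2.499019

H = 2.499 bits/symbol


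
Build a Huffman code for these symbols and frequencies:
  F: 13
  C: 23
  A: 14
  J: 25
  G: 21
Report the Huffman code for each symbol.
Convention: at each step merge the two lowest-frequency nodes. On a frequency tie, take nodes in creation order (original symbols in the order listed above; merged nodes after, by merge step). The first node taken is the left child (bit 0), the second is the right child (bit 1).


Huffman tree construction:
Step 1: Merge F(13) + A(14) = 27
Step 2: Merge G(21) + C(23) = 44
Step 3: Merge J(25) + (F+A)(27) = 52
Step 4: Merge (G+C)(44) + (J+(F+A))(52) = 96
Read each symbol's code off the tree from the root (left child = 0, right child = 1).

Codes:
  F: 110 (length 3)
  C: 01 (length 2)
  A: 111 (length 3)
  J: 10 (length 2)
  G: 00 (length 2)
Average code length: 219/96 = 2.2813 bits/symbol


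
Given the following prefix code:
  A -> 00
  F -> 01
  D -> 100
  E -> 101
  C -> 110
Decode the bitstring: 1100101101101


Decoding step by step:
Bits 110 -> C
Bits 01 -> F
Bits 01 -> F
Bits 101 -> E
Bits 101 -> E


Decoded message: CFFEE


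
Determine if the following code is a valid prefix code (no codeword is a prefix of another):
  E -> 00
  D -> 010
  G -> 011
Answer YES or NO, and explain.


Checking each pair (does one codeword prefix another?):
  E='00' vs D='010': no prefix
  E='00' vs G='011': no prefix
  D='010' vs E='00': no prefix
  D='010' vs G='011': no prefix
  G='011' vs E='00': no prefix
  G='011' vs D='010': no prefix
No violation found over all pairs.

YES -- this is a valid prefix code. No codeword is a prefix of any other codeword.


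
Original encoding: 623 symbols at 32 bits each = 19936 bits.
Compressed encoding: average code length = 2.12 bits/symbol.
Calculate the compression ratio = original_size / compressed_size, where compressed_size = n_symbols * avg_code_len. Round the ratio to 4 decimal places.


original_size = n_symbols * orig_bits = 623 * 32 = 19936 bits
compressed_size = n_symbols * avg_code_len = 623 * 2.12 = 1320.76 bits
ratio = original_size / compressed_size = 19936 / 1320.76 = 15.0943

Compression ratio = 15.0943


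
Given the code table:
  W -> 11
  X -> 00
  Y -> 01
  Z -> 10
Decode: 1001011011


Decoding:
10 -> Z
01 -> Y
01 -> Y
10 -> Z
11 -> W


Result: ZYYZW


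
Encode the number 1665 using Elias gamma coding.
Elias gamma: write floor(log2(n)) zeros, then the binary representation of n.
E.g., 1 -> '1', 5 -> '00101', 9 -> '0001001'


num_bits = floor(log2(1665)) + 1 = 11
leading_zeros = num_bits - 1 = 10
binary(1665) = 11010000001

Elias gamma(1665) = '0000000000' + '11010000001' = 000000000011010000001 (21 bits)


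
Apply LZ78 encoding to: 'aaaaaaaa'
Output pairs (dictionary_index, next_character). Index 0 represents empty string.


LZ78 encoding steps:
Dictionary: {0: ''}
Step 1: w='' (idx 0), next='a' -> output (0, 'a'), add 'a' as idx 1
Step 2: w='a' (idx 1), next='a' -> output (1, 'a'), add 'aa' as idx 2
Step 3: w='aa' (idx 2), next='a' -> output (2, 'a'), add 'aaa' as idx 3
Step 4: w='aa' (idx 2), end of input -> output (2, '')


Encoded: [(0, 'a'), (1, 'a'), (2, 'a'), (2, '')]


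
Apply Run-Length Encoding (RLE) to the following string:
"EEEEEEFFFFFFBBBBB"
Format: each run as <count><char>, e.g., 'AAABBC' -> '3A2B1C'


Scanning runs left to right:
  i=0: run of 'E' x 6 -> '6E'
  i=6: run of 'F' x 6 -> '6F'
  i=12: run of 'B' x 5 -> '5B'

RLE = 6E6F5B


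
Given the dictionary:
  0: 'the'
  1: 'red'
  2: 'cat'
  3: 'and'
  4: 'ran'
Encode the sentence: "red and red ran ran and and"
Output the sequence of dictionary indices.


Look up each word in the dictionary:
  'red' -> 1
  'and' -> 3
  'red' -> 1
  'ran' -> 4
  'ran' -> 4
  'and' -> 3
  'and' -> 3

Encoded: [1, 3, 1, 4, 4, 3, 3]


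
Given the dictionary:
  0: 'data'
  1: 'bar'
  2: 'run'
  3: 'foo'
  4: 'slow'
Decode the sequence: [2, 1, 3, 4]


Look up each index in the dictionary:
  2 -> 'run'
  1 -> 'bar'
  3 -> 'foo'
  4 -> 'slow'

Decoded: "run bar foo slow"


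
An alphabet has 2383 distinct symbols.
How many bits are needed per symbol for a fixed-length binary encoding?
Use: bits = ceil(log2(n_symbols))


log2(2383) = 11.2186
Bracket: 2^11 = 2048 < 2383 <= 2^12 = 4096
So ceil(log2(2383)) = 12

bits = ceil(log2(2383)) = ceil(11.2186) = 12 bits


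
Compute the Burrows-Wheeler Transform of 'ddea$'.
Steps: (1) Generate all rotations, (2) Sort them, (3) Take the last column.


Rotations (sorted):
  0: $ddea -> last char: a
  1: a$dde -> last char: e
  2: ddea$ -> last char: $
  3: dea$d -> last char: d
  4: ea$dd -> last char: d


BWT = ae$dd


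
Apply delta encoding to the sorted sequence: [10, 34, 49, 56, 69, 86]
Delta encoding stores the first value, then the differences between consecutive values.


First value: 10
Deltas:
  34 - 10 = 24
  49 - 34 = 15
  56 - 49 = 7
  69 - 56 = 13
  86 - 69 = 17


Delta encoded: [10, 24, 15, 7, 13, 17]


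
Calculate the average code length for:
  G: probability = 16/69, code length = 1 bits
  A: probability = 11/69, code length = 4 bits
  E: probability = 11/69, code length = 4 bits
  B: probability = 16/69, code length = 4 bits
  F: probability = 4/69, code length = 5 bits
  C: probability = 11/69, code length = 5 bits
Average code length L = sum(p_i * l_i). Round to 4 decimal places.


Weighted contributions p_i * l_i:
  G: (16/69) * 1 = 16/69
  A: (11/69) * 4 = 44/69
  E: (11/69) * 4 = 44/69
  B: (16/69) * 4 = 64/69
  F: (4/69) * 5 = 20/69
  C: (11/69) * 5 = 55/69
Sum = (16 + 44 + 44 + 64 + 20 + 55)/69 = 243/69

L = 243/69 = 3.5217 bits/symbol


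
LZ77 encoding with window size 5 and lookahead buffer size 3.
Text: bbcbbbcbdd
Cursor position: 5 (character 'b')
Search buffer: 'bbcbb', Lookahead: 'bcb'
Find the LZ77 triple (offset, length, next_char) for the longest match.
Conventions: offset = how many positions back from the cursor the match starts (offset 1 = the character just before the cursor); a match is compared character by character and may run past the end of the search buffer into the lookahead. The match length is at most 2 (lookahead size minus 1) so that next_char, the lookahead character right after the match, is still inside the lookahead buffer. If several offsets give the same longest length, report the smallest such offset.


Try each offset into the search buffer:
  offset=1 (pos 4, char 'b'): match length 1
  offset=2 (pos 3, char 'b'): match length 1
  offset=3 (pos 2, char 'c'): match length 0
  offset=4 (pos 1, char 'b'): match length 2
  offset=5 (pos 0, char 'b'): match length 1
Longest match has length 2 at offset 4.
next_char = character at position 5 + 2 = 7 -> 'b'

Best match: offset=4, length=2 (matching 'bc' starting at position 1)
LZ77 triple: (4, 2, 'b')


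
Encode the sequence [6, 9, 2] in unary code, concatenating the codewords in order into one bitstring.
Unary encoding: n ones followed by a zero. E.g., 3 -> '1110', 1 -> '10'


Encode each number as n ones followed by a terminating 0:
  6 -> 1111110 (7 bits)
  9 -> 1111111110 (10 bits)
  2 -> 110 (3 bits)
Total length = 7 + 10 + 3 = 20 bits.

Unary([6, 9, 2]) = 11111101111111110110 (20 bits)


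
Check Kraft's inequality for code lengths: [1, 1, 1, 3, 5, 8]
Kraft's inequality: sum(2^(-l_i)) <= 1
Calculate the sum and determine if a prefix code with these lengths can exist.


Sum = 2^(-1) + 2^(-1) + 2^(-1) + 2^(-3) + 2^(-5) + 2^(-8)
    = 0.5 + 0.5 + 0.5 + 0.125 + 0.03125 + 0.00390625
    = 425/256 = 1.66015625
Since 1.66015625 > 1, Kraft's inequality is NOT satisfied.
A prefix code with these lengths CANNOT exist.

Kraft sum = 1.66015625. Not satisfied.


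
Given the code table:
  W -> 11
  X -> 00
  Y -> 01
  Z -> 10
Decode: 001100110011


Decoding:
00 -> X
11 -> W
00 -> X
11 -> W
00 -> X
11 -> W


Result: XWXWXW


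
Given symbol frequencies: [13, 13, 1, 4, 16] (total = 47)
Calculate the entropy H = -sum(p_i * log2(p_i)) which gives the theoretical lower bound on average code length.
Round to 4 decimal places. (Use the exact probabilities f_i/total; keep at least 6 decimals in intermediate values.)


Per-symbol terms -p_i * log2(p_i) with p_i = f_i/47:
  p = 13/47 = 0.276596: log2(p) = -1.854149, -p*log2(p) = 0.512850
  p = 13/47 = 0.276596: log2(p) = -1.854149, -p*log2(p) = 0.512850
  p = 1/47 = 0.021277: log2(p) = -5.554589, -p*log2(p) = 0.118183
  p = 4/47 = 0.085106: log2(p) = -3.554589, -p*log2(p) = 0.302518
  p = 16/47 = 0.340426: log2(p) = -1.554589, -p*log2(p) = 0.529222
H = 0.512850 + 0.512850 + 0.118183 + 0.302518 + 0.529222 = 1.975623

H = 1.9756 bits/symbol


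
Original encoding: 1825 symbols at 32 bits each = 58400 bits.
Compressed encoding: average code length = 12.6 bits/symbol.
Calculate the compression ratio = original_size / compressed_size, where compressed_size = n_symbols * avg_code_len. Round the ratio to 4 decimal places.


original_size = n_symbols * orig_bits = 1825 * 32 = 58400 bits
compressed_size = n_symbols * avg_code_len = 1825 * 12.6 = 22995.0 bits
ratio = original_size / compressed_size = 58400 / 22995.0 = 2.5397

Compression ratio = 2.5397


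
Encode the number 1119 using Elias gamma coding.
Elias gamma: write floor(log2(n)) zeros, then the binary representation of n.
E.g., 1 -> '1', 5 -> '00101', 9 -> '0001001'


num_bits = floor(log2(1119)) + 1 = 11
leading_zeros = num_bits - 1 = 10
binary(1119) = 10001011111

Elias gamma(1119) = '0000000000' + '10001011111' = 000000000010001011111 (21 bits)


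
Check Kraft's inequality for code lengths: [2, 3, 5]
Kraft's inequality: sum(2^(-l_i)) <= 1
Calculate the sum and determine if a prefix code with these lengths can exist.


Sum = 2^(-2) + 2^(-3) + 2^(-5)
    = 0.25 + 0.125 + 0.03125
    = 13/32 = 0.40625
Since 0.40625 <= 1, Kraft's inequality IS satisfied.
A prefix code with these lengths CAN exist.

Kraft sum = 0.40625. Satisfied.


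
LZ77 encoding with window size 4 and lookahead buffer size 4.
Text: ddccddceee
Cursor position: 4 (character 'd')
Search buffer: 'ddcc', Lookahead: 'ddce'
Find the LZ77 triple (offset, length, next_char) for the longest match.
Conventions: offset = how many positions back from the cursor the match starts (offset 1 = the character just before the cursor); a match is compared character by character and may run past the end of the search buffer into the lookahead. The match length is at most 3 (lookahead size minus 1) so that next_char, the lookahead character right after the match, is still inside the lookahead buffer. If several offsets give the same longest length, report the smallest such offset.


Try each offset into the search buffer:
  offset=1 (pos 3, char 'c'): match length 0
  offset=2 (pos 2, char 'c'): match length 0
  offset=3 (pos 1, char 'd'): match length 1
  offset=4 (pos 0, char 'd'): match length 3
Longest match has length 3 at offset 4.
next_char = character at position 4 + 3 = 7 -> 'e'

Best match: offset=4, length=3 (matching 'ddc' starting at position 0)
LZ77 triple: (4, 3, 'e')


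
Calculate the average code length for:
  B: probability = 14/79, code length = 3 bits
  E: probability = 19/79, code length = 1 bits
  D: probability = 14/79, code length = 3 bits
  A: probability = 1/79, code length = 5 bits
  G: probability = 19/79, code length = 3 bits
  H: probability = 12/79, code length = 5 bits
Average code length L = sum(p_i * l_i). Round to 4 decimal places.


Weighted contributions p_i * l_i:
  B: (14/79) * 3 = 42/79
  E: (19/79) * 1 = 19/79
  D: (14/79) * 3 = 42/79
  A: (1/79) * 5 = 5/79
  G: (19/79) * 3 = 57/79
  H: (12/79) * 5 = 60/79
Sum = (42 + 19 + 42 + 5 + 57 + 60)/79 = 225/79

L = 225/79 = 2.8481 bits/symbol


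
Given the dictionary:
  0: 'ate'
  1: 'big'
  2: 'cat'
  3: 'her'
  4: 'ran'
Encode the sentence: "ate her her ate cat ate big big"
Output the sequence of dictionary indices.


Look up each word in the dictionary:
  'ate' -> 0
  'her' -> 3
  'her' -> 3
  'ate' -> 0
  'cat' -> 2
  'ate' -> 0
  'big' -> 1
  'big' -> 1

Encoded: [0, 3, 3, 0, 2, 0, 1, 1]


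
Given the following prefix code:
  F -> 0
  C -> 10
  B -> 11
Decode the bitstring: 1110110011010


Decoding step by step:
Bits 11 -> B
Bits 10 -> C
Bits 11 -> B
Bits 0 -> F
Bits 0 -> F
Bits 11 -> B
Bits 0 -> F
Bits 10 -> C


Decoded message: BCBFFBFC


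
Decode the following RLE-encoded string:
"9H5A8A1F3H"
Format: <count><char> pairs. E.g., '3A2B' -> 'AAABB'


Expanding each <count><char> pair:
  9H -> 'HHHHHHHHH'
  5A -> 'AAAAA'
  8A -> 'AAAAAAAA'
  1F -> 'F'
  3H -> 'HHH'

Decoded = HHHHHHHHHAAAAAAAAAAAAAFHHH


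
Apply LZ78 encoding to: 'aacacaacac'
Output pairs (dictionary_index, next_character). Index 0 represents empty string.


LZ78 encoding steps:
Dictionary: {0: ''}
Step 1: w='' (idx 0), next='a' -> output (0, 'a'), add 'a' as idx 1
Step 2: w='a' (idx 1), next='c' -> output (1, 'c'), add 'ac' as idx 2
Step 3: w='ac' (idx 2), next='a' -> output (2, 'a'), add 'aca' as idx 3
Step 4: w='aca' (idx 3), next='c' -> output (3, 'c'), add 'acac' as idx 4


Encoded: [(0, 'a'), (1, 'c'), (2, 'a'), (3, 'c')]


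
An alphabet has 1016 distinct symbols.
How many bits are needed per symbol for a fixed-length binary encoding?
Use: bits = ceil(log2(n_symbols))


log2(1016) = 9.9887
Bracket: 2^9 = 512 < 1016 <= 2^10 = 1024
So ceil(log2(1016)) = 10

bits = ceil(log2(1016)) = ceil(9.9887) = 10 bits


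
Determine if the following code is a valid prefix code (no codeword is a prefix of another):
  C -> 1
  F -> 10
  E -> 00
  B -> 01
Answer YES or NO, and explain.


Checking each pair (does one codeword prefix another?):
  C='1' vs F='10': prefix -- VIOLATION

NO -- this is NOT a valid prefix code. C (1) is a prefix of F (10).


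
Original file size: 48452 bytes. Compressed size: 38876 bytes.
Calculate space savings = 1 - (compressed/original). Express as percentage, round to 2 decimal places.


ratio = compressed/original = 38876/48452 = 0.802361
savings = 1 - ratio = 1 - 0.802361 = 0.197639
as a percentage: 0.197639 * 100 = 19.76%

Space savings = 1 - 38876/48452 = 19.76%


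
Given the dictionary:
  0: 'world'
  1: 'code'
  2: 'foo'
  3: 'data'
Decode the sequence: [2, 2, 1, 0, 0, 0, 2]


Look up each index in the dictionary:
  2 -> 'foo'
  2 -> 'foo'
  1 -> 'code'
  0 -> 'world'
  0 -> 'world'
  0 -> 'world'
  2 -> 'foo'

Decoded: "foo foo code world world world foo"


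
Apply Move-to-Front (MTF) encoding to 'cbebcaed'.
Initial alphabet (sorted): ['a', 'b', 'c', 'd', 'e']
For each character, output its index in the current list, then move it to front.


MTF encoding:
'c': index 2 in ['a', 'b', 'c', 'd', 'e'] -> ['c', 'a', 'b', 'd', 'e']
'b': index 2 in ['c', 'a', 'b', 'd', 'e'] -> ['b', 'c', 'a', 'd', 'e']
'e': index 4 in ['b', 'c', 'a', 'd', 'e'] -> ['e', 'b', 'c', 'a', 'd']
'b': index 1 in ['e', 'b', 'c', 'a', 'd'] -> ['b', 'e', 'c', 'a', 'd']
'c': index 2 in ['b', 'e', 'c', 'a', 'd'] -> ['c', 'b', 'e', 'a', 'd']
'a': index 3 in ['c', 'b', 'e', 'a', 'd'] -> ['a', 'c', 'b', 'e', 'd']
'e': index 3 in ['a', 'c', 'b', 'e', 'd'] -> ['e', 'a', 'c', 'b', 'd']
'd': index 4 in ['e', 'a', 'c', 'b', 'd'] -> ['d', 'e', 'a', 'c', 'b']


Output: [2, 2, 4, 1, 2, 3, 3, 4]


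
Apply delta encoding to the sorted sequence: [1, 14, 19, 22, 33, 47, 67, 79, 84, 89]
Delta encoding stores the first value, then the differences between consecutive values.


First value: 1
Deltas:
  14 - 1 = 13
  19 - 14 = 5
  22 - 19 = 3
  33 - 22 = 11
  47 - 33 = 14
  67 - 47 = 20
  79 - 67 = 12
  84 - 79 = 5
  89 - 84 = 5


Delta encoded: [1, 13, 5, 3, 11, 14, 20, 12, 5, 5]


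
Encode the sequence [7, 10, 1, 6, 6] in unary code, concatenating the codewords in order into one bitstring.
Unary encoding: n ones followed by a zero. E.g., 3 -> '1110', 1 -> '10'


Encode each number as n ones followed by a terminating 0:
  7 -> 11111110 (8 bits)
  10 -> 11111111110 (11 bits)
  1 -> 10 (2 bits)
  6 -> 1111110 (7 bits)
  6 -> 1111110 (7 bits)
Total length = 8 + 11 + 2 + 7 + 7 = 35 bits.

Unary([7, 10, 1, 6, 6]) = 11111110111111111101011111101111110 (35 bits)


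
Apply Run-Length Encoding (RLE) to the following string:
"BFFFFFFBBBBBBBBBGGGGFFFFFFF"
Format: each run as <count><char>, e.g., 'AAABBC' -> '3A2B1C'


Scanning runs left to right:
  i=0: run of 'B' x 1 -> '1B'
  i=1: run of 'F' x 6 -> '6F'
  i=7: run of 'B' x 9 -> '9B'
  i=16: run of 'G' x 4 -> '4G'
  i=20: run of 'F' x 7 -> '7F'

RLE = 1B6F9B4G7F


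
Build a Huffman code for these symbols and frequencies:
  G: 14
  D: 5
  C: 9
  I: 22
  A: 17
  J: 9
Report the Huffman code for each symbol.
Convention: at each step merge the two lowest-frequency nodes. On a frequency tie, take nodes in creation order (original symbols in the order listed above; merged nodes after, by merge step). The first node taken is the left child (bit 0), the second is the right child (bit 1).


Huffman tree construction:
Step 1: Merge D(5) + C(9) = 14
Step 2: Merge J(9) + G(14) = 23
Step 3: Merge (D+C)(14) + A(17) = 31
Step 4: Merge I(22) + (J+G)(23) = 45
Step 5: Merge ((D+C)+A)(31) + (I+(J+G))(45) = 76
Read each symbol's code off the tree from the root (left child = 0, right child = 1).

Codes:
  G: 111 (length 3)
  D: 000 (length 3)
  C: 001 (length 3)
  I: 10 (length 2)
  A: 01 (length 2)
  J: 110 (length 3)
Average code length: 189/76 = 2.4868 bits/symbol


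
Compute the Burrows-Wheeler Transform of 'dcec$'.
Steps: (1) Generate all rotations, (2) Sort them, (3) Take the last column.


Rotations (sorted):
  0: $dcec -> last char: c
  1: c$dce -> last char: e
  2: cec$d -> last char: d
  3: dcec$ -> last char: $
  4: ec$dc -> last char: c


BWT = ced$c


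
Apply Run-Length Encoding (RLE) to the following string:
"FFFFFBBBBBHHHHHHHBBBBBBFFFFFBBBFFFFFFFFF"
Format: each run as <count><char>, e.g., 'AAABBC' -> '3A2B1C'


Scanning runs left to right:
  i=0: run of 'F' x 5 -> '5F'
  i=5: run of 'B' x 5 -> '5B'
  i=10: run of 'H' x 7 -> '7H'
  i=17: run of 'B' x 6 -> '6B'
  i=23: run of 'F' x 5 -> '5F'
  i=28: run of 'B' x 3 -> '3B'
  i=31: run of 'F' x 9 -> '9F'

RLE = 5F5B7H6B5F3B9F


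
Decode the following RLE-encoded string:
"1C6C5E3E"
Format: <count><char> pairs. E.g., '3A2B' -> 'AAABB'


Expanding each <count><char> pair:
  1C -> 'C'
  6C -> 'CCCCCC'
  5E -> 'EEEEE'
  3E -> 'EEE'

Decoded = CCCCCCCEEEEEEEE


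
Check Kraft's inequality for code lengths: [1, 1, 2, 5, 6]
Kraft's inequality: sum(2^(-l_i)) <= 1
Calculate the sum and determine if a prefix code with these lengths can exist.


Sum = 2^(-1) + 2^(-1) + 2^(-2) + 2^(-5) + 2^(-6)
    = 0.5 + 0.5 + 0.25 + 0.03125 + 0.015625
    = 83/64 = 1.296875
Since 1.296875 > 1, Kraft's inequality is NOT satisfied.
A prefix code with these lengths CANNOT exist.

Kraft sum = 1.296875. Not satisfied.


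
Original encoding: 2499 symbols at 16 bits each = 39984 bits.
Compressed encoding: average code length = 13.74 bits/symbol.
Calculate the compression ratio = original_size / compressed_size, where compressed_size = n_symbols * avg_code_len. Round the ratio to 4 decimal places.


original_size = n_symbols * orig_bits = 2499 * 16 = 39984 bits
compressed_size = n_symbols * avg_code_len = 2499 * 13.74 = 34336.26 bits
ratio = original_size / compressed_size = 39984 / 34336.26 = 1.1645

Compression ratio = 1.1645


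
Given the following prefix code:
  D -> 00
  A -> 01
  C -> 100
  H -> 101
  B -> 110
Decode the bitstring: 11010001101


Decoding step by step:
Bits 110 -> B
Bits 100 -> C
Bits 01 -> A
Bits 101 -> H


Decoded message: BCAH


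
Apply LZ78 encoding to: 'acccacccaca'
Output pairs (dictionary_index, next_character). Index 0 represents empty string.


LZ78 encoding steps:
Dictionary: {0: ''}
Step 1: w='' (idx 0), next='a' -> output (0, 'a'), add 'a' as idx 1
Step 2: w='' (idx 0), next='c' -> output (0, 'c'), add 'c' as idx 2
Step 3: w='c' (idx 2), next='c' -> output (2, 'c'), add 'cc' as idx 3
Step 4: w='a' (idx 1), next='c' -> output (1, 'c'), add 'ac' as idx 4
Step 5: w='cc' (idx 3), next='a' -> output (3, 'a'), add 'cca' as idx 5
Step 6: w='c' (idx 2), next='a' -> output (2, 'a'), add 'ca' as idx 6


Encoded: [(0, 'a'), (0, 'c'), (2, 'c'), (1, 'c'), (3, 'a'), (2, 'a')]


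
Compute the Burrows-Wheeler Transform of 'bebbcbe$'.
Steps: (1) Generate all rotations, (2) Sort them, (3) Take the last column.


Rotations (sorted):
  0: $bebbcbe -> last char: e
  1: bbcbe$be -> last char: e
  2: bcbe$beb -> last char: b
  3: be$bebbc -> last char: c
  4: bebbcbe$ -> last char: $
  5: cbe$bebb -> last char: b
  6: e$bebbcb -> last char: b
  7: ebbcbe$b -> last char: b


BWT = eebc$bbb


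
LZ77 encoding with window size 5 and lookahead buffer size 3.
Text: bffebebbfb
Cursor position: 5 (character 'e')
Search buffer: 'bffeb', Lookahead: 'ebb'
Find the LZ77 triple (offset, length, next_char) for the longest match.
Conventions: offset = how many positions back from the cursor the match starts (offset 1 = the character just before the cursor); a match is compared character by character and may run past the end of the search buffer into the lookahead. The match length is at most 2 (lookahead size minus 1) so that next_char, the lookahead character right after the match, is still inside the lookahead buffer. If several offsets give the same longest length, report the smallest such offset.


Try each offset into the search buffer:
  offset=1 (pos 4, char 'b'): match length 0
  offset=2 (pos 3, char 'e'): match length 2
  offset=3 (pos 2, char 'f'): match length 0
  offset=4 (pos 1, char 'f'): match length 0
  offset=5 (pos 0, char 'b'): match length 0
Longest match has length 2 at offset 2.
next_char = character at position 5 + 2 = 7 -> 'b'

Best match: offset=2, length=2 (matching 'eb' starting at position 3)
LZ77 triple: (2, 2, 'b')


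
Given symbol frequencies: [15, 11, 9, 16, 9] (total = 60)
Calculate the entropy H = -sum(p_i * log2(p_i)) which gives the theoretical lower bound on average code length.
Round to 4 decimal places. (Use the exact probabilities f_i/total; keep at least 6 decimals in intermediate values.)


Per-symbol terms -p_i * log2(p_i) with p_i = f_i/60:
  p = 15/60 = 0.250000: log2(p) = -2.000000, -p*log2(p) = 0.500000
  p = 11/60 = 0.183333: log2(p) = -2.447459, -p*log2(p) = 0.448701
  p = 9/60 = 0.150000: log2(p) = -2.736966, -p*log2(p) = 0.410545
  p = 16/60 = 0.266667: log2(p) = -1.906891, -p*log2(p) = 0.508504
  p = 9/60 = 0.150000: log2(p) = -2.736966, -p*log2(p) = 0.410545
H = 0.500000 + 0.448701 + 0.410545 + 0.508504 + 0.410545 = 2.278295

H = 2.2783 bits/symbol


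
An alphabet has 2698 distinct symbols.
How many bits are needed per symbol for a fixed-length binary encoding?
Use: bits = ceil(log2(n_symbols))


log2(2698) = 11.3977
Bracket: 2^11 = 2048 < 2698 <= 2^12 = 4096
So ceil(log2(2698)) = 12

bits = ceil(log2(2698)) = ceil(11.3977) = 12 bits


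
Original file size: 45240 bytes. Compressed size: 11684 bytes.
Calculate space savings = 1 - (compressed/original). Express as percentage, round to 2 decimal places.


ratio = compressed/original = 11684/45240 = 0.258267
savings = 1 - ratio = 1 - 0.258267 = 0.741733
as a percentage: 0.741733 * 100 = 74.17%

Space savings = 1 - 11684/45240 = 74.17%


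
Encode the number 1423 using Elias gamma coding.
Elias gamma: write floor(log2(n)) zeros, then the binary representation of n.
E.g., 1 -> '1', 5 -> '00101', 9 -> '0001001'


num_bits = floor(log2(1423)) + 1 = 11
leading_zeros = num_bits - 1 = 10
binary(1423) = 10110001111

Elias gamma(1423) = '0000000000' + '10110001111' = 000000000010110001111 (21 bits)


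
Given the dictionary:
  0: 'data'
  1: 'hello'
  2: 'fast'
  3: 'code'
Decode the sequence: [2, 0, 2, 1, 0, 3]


Look up each index in the dictionary:
  2 -> 'fast'
  0 -> 'data'
  2 -> 'fast'
  1 -> 'hello'
  0 -> 'data'
  3 -> 'code'

Decoded: "fast data fast hello data code"


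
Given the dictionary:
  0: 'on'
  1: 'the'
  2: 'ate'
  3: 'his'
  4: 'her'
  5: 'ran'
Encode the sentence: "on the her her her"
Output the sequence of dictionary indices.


Look up each word in the dictionary:
  'on' -> 0
  'the' -> 1
  'her' -> 4
  'her' -> 4
  'her' -> 4

Encoded: [0, 1, 4, 4, 4]


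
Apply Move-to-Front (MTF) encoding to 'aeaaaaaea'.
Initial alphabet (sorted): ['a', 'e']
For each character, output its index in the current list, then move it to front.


MTF encoding:
'a': index 0 in ['a', 'e'] -> ['a', 'e']
'e': index 1 in ['a', 'e'] -> ['e', 'a']
'a': index 1 in ['e', 'a'] -> ['a', 'e']
'a': index 0 in ['a', 'e'] -> ['a', 'e']
'a': index 0 in ['a', 'e'] -> ['a', 'e']
'a': index 0 in ['a', 'e'] -> ['a', 'e']
'a': index 0 in ['a', 'e'] -> ['a', 'e']
'e': index 1 in ['a', 'e'] -> ['e', 'a']
'a': index 1 in ['e', 'a'] -> ['a', 'e']


Output: [0, 1, 1, 0, 0, 0, 0, 1, 1]


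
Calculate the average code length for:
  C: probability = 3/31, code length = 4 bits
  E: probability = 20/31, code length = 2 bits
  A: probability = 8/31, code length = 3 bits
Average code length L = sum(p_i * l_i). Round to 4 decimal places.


Weighted contributions p_i * l_i:
  C: (3/31) * 4 = 12/31
  E: (20/31) * 2 = 40/31
  A: (8/31) * 3 = 24/31
Sum = (12 + 40 + 24)/31 = 76/31

L = 76/31 = 2.4516 bits/symbol


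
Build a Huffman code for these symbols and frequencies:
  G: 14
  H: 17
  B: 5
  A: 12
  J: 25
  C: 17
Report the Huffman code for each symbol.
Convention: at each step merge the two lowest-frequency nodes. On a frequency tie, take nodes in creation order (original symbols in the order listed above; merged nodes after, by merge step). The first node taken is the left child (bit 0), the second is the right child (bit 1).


Huffman tree construction:
Step 1: Merge B(5) + A(12) = 17
Step 2: Merge G(14) + H(17) = 31
Step 3: Merge C(17) + (B+A)(17) = 34
Step 4: Merge J(25) + (G+H)(31) = 56
Step 5: Merge (C+(B+A))(34) + (J+(G+H))(56) = 90
Read each symbol's code off the tree from the root (left child = 0, right child = 1).

Codes:
  G: 110 (length 3)
  H: 111 (length 3)
  B: 010 (length 3)
  A: 011 (length 3)
  J: 10 (length 2)
  C: 00 (length 2)
Average code length: 228/90 = 2.5333 bits/symbol


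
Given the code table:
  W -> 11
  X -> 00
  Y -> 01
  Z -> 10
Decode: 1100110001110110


Decoding:
11 -> W
00 -> X
11 -> W
00 -> X
01 -> Y
11 -> W
01 -> Y
10 -> Z


Result: WXWXYWYZ


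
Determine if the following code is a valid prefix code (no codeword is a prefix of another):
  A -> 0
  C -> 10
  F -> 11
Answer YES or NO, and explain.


Checking each pair (does one codeword prefix another?):
  A='0' vs C='10': no prefix
  A='0' vs F='11': no prefix
  C='10' vs A='0': no prefix
  C='10' vs F='11': no prefix
  F='11' vs A='0': no prefix
  F='11' vs C='10': no prefix
No violation found over all pairs.

YES -- this is a valid prefix code. No codeword is a prefix of any other codeword.


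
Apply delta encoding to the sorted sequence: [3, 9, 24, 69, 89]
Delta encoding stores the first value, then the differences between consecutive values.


First value: 3
Deltas:
  9 - 3 = 6
  24 - 9 = 15
  69 - 24 = 45
  89 - 69 = 20


Delta encoded: [3, 6, 15, 45, 20]


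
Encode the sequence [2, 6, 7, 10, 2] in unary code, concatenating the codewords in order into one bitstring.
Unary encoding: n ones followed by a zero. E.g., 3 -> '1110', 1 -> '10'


Encode each number as n ones followed by a terminating 0:
  2 -> 110 (3 bits)
  6 -> 1111110 (7 bits)
  7 -> 11111110 (8 bits)
  10 -> 11111111110 (11 bits)
  2 -> 110 (3 bits)
Total length = 3 + 7 + 8 + 11 + 3 = 32 bits.

Unary([2, 6, 7, 10, 2]) = 11011111101111111011111111110110 (32 bits)


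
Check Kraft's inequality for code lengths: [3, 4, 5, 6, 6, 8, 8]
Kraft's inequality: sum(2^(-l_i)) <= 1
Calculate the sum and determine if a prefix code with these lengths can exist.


Sum = 2^(-3) + 2^(-4) + 2^(-5) + 2^(-6) + 2^(-6) + 2^(-8) + 2^(-8)
    = 0.125 + 0.0625 + 0.03125 + 0.015625 + 0.015625 + 0.00390625 + 0.00390625
    = 66/256 = 0.2578125
Since 0.2578125 <= 1, Kraft's inequality IS satisfied.
A prefix code with these lengths CAN exist.

Kraft sum = 0.2578125. Satisfied.


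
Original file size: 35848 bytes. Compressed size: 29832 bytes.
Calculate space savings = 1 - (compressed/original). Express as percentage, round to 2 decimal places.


ratio = compressed/original = 29832/35848 = 0.83218
savings = 1 - ratio = 1 - 0.83218 = 0.16782
as a percentage: 0.16782 * 100 = 16.78%

Space savings = 1 - 29832/35848 = 16.78%


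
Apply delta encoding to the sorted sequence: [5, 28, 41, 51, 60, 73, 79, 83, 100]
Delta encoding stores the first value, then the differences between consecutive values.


First value: 5
Deltas:
  28 - 5 = 23
  41 - 28 = 13
  51 - 41 = 10
  60 - 51 = 9
  73 - 60 = 13
  79 - 73 = 6
  83 - 79 = 4
  100 - 83 = 17


Delta encoded: [5, 23, 13, 10, 9, 13, 6, 4, 17]


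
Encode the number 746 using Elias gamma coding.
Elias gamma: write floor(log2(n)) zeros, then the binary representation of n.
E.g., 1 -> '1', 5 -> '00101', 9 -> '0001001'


num_bits = floor(log2(746)) + 1 = 10
leading_zeros = num_bits - 1 = 9
binary(746) = 1011101010

Elias gamma(746) = '000000000' + '1011101010' = 0000000001011101010 (19 bits)
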